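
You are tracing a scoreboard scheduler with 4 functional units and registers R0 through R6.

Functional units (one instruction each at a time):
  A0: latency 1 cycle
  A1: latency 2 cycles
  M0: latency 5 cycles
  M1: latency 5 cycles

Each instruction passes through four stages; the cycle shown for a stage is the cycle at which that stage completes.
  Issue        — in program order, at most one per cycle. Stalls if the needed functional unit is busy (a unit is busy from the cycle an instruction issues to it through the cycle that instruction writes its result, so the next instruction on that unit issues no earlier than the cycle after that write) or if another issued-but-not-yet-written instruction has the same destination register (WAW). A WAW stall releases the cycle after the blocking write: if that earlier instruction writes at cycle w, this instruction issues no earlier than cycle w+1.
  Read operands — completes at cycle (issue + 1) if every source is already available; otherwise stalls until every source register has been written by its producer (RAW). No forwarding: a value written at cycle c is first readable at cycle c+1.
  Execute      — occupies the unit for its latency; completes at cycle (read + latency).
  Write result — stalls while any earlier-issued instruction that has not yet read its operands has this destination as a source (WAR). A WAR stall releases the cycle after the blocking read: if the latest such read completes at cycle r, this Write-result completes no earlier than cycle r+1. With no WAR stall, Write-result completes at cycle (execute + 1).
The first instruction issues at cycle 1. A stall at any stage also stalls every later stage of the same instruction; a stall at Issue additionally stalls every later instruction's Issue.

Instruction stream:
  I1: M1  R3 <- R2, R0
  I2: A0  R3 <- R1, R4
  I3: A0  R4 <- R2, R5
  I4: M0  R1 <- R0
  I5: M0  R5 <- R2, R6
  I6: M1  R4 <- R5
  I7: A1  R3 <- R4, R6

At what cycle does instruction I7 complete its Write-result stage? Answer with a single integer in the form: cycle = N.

cycle = 40

[I1] 1/2/7/8
[I2] 9/10/11/12  (WAW R3: wait I1 write@8)
[I3] 13/14/15/16  (struct: A0 busy until I2 writes@12)
[I4] 14/15/20/21
[I5] 22/23/28/29  (struct: M0 busy until I4 writes@21)
[I6] 23/30/35/36  (RAW R5: wait I5 write@29)
[I7] 24/37/39/40  (RAW R4: wait I6 write@36)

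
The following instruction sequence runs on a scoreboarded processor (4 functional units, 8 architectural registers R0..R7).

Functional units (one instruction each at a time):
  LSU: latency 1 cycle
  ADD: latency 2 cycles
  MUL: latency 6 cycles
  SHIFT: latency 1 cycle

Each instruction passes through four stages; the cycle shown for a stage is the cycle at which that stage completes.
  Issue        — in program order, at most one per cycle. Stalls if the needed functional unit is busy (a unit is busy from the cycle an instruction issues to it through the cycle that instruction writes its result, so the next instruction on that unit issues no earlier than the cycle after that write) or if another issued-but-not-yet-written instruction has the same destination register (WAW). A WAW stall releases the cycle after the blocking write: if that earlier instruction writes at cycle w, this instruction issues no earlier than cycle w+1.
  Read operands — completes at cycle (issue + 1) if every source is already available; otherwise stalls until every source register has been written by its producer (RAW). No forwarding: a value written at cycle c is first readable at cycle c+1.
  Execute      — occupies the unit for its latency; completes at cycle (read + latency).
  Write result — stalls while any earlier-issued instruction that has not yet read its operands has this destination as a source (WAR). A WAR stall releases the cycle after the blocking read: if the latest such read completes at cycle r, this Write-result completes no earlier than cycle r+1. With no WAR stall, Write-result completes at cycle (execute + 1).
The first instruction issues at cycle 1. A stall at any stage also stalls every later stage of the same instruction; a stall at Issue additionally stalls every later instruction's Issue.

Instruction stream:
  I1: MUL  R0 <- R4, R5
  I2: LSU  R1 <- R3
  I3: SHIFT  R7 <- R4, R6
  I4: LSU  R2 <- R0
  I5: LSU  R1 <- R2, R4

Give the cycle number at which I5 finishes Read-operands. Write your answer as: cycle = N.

t=1  issue I1 (MUL)
t=2  I1 read-ops, issue I2 (LSU)
t=3  I2 read-ops, issue I3 (SHIFT)
t=4  I2 finished on LSU, I3 read-ops
t=5  I2→R1, I3 finished on SHIFT
t=6  I3→R7, issue I4 (LSU)
t=8  I1 finished on MUL
t=9  I1→R0
t=10  I4 read-ops
t=11  I4 finished on LSU
t=12  I4→R2
t=13  issue I5 (LSU)
t=14  I5 read-ops
t=15  I5 finished on LSU
t=16  I5→R1

cycle = 14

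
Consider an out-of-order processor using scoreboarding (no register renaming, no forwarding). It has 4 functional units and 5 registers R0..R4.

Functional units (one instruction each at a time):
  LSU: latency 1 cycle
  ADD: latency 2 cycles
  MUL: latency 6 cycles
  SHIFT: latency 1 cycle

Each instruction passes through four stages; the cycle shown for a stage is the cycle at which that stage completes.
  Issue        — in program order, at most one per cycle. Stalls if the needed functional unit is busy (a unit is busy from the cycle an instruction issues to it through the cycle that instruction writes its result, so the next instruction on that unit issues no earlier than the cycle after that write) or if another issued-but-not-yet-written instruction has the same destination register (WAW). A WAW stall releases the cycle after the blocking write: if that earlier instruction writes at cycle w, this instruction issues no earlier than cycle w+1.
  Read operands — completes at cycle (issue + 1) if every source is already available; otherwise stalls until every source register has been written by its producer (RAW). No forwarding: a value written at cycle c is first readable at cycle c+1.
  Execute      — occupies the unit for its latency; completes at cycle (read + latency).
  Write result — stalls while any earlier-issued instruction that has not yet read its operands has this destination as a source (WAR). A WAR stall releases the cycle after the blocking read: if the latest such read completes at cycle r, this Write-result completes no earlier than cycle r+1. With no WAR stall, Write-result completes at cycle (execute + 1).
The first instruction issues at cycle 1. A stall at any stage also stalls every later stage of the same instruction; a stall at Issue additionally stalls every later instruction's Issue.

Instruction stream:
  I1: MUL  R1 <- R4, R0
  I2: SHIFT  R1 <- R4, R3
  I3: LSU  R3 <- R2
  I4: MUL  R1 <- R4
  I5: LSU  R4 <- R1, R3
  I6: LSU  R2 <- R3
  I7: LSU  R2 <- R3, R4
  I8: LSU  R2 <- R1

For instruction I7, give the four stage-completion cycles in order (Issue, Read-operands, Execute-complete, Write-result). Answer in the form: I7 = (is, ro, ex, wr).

I1  is:1  ro:2  ex:8  wr:9
I2  is:10  ro:11  ex:12  wr:13  — WAW R1: wait I1 write@9
I3  is:11  ro:12  ex:13  wr:14
I4  is:14  ro:15  ex:21  wr:22  — WAW R1: wait I2 write@13
I5  is:15  ro:23  ex:24  wr:25  — RAW R1: wait I4 write@22
I6  is:26  ro:27  ex:28  wr:29  — struct: LSU busy until I5 writes@25
I7  is:30  ro:31  ex:32  wr:33  — struct: LSU busy until I6 writes@29
I8  is:34  ro:35  ex:36  wr:37  — struct: LSU busy until I7 writes@33

I7 = (30, 31, 32, 33)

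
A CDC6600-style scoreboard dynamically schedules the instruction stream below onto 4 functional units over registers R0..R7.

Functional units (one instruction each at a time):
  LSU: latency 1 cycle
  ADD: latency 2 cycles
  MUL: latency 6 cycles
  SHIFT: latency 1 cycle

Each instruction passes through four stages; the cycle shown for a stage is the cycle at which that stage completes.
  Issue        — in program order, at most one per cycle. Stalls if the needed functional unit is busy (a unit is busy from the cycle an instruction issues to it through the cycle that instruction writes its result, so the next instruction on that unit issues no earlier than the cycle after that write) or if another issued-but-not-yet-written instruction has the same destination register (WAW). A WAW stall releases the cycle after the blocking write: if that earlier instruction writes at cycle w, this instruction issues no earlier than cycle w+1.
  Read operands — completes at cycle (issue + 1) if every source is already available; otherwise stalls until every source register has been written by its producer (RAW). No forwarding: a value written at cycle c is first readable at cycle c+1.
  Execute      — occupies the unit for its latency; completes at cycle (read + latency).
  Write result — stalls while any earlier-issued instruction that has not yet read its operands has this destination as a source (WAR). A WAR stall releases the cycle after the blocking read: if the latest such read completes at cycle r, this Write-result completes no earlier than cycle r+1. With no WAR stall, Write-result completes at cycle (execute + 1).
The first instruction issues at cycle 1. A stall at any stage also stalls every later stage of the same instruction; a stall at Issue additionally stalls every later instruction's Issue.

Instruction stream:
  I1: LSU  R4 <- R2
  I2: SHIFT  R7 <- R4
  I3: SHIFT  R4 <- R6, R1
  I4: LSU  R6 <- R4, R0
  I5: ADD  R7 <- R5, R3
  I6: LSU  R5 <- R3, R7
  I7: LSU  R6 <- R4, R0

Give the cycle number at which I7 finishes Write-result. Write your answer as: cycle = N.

cycle = 22

c1: I1 dispatched to LSU
c2: I1 operands ready · I2 dispatched to SHIFT
c3: I1 complete
c4: R4←I1
c5: I2 operands ready
c6: I2 complete
c7: R7←I2
c8: I3 dispatched to SHIFT
c9: I3 operands ready · I4 dispatched to LSU
c10: I3 complete · I5 dispatched to ADD
c11: R4←I3 · I5 operands ready
c12: I4 operands ready
c13: I4 complete · I5 complete
c14: R6←I4 · R7←I5
c15: I6 dispatched to LSU
c16: I6 operands ready
c17: I6 complete
c18: R5←I6
c19: I7 dispatched to LSU
c20: I7 operands ready
c21: I7 complete
c22: R6←I7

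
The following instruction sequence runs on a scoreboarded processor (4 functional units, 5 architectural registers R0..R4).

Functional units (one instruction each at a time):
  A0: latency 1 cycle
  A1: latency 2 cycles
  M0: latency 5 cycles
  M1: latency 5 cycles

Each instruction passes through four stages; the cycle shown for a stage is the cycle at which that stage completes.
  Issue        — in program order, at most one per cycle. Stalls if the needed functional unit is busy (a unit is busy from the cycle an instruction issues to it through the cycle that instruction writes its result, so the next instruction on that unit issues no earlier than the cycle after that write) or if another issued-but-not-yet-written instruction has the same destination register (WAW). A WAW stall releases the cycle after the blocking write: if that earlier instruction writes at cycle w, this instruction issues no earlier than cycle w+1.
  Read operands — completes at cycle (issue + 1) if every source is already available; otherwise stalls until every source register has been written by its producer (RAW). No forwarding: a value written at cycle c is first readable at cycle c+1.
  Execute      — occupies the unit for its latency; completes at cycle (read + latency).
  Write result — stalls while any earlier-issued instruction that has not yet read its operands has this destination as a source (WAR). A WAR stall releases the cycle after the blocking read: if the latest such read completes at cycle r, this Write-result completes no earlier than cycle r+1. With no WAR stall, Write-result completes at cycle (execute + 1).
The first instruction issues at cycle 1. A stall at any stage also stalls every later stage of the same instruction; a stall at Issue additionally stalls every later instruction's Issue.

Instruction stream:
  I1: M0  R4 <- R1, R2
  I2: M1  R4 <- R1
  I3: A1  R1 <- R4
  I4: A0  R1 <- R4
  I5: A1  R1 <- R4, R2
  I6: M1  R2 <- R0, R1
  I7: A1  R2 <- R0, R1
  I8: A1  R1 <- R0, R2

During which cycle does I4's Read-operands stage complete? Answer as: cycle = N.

I1: IS=1 RO=2 EX=7 WR=8
I2: IS=9 RO=10 EX=15 WR=16  [WAW R4: wait I1 write@8]
I3: IS=10 RO=17 EX=19 WR=20  [RAW R4: wait I2 write@16]
I4: IS=21 RO=22 EX=23 WR=24  [WAW R1: wait I3 write@20]
I5: IS=25 RO=26 EX=28 WR=29  [WAW R1: wait I4 write@24]
I6: IS=26 RO=30 EX=35 WR=36  [RAW R1: wait I5 write@29]
I7: IS=37 RO=38 EX=40 WR=41  [WAW R2: wait I6 write@36]
I8: IS=42 RO=43 EX=45 WR=46  [struct: A1 busy until I7 writes@41]

cycle = 22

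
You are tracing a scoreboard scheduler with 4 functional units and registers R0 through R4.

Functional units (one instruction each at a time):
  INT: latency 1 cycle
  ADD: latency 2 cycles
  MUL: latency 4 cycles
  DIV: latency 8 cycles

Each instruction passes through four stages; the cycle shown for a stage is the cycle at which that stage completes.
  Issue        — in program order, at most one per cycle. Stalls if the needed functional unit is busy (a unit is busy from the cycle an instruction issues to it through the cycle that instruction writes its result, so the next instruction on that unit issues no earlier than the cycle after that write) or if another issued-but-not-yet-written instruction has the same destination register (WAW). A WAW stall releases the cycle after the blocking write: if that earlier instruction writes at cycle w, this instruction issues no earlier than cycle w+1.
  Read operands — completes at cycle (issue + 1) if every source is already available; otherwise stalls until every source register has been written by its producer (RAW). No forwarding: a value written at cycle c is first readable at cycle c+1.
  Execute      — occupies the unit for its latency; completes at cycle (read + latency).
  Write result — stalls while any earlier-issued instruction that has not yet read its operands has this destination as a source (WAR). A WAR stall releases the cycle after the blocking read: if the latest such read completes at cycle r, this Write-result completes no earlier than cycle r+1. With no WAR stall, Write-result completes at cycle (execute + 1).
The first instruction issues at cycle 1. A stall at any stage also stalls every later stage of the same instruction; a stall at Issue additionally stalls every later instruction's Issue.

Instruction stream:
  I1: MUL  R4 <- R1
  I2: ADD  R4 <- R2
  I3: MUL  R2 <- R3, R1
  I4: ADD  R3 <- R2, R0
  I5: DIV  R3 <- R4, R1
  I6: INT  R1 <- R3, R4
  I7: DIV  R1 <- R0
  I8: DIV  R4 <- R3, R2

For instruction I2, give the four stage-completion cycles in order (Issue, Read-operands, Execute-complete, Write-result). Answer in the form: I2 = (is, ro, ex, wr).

I2 = (8, 9, 11, 12)

c1: I1→MUL
c2: I1 RO
c6: I1 EX
c7: I1 WR R4
c8: I2→ADD
c9: I2 RO, I3→MUL
c10: I3 RO
c11: I2 EX
c12: I2 WR R4
c13: I4→ADD
c14: I3 EX
c15: I3 WR R2
c16: I4 RO
c18: I4 EX
c19: I4 WR R3
c20: I5→DIV
c21: I5 RO, I6→INT
c29: I5 EX
c30: I5 WR R3
c31: I6 RO
c32: I6 EX
c33: I6 WR R1
c34: I7→DIV
c35: I7 RO
c43: I7 EX
c44: I7 WR R1
c45: I8→DIV
c46: I8 RO
c54: I8 EX
c55: I8 WR R4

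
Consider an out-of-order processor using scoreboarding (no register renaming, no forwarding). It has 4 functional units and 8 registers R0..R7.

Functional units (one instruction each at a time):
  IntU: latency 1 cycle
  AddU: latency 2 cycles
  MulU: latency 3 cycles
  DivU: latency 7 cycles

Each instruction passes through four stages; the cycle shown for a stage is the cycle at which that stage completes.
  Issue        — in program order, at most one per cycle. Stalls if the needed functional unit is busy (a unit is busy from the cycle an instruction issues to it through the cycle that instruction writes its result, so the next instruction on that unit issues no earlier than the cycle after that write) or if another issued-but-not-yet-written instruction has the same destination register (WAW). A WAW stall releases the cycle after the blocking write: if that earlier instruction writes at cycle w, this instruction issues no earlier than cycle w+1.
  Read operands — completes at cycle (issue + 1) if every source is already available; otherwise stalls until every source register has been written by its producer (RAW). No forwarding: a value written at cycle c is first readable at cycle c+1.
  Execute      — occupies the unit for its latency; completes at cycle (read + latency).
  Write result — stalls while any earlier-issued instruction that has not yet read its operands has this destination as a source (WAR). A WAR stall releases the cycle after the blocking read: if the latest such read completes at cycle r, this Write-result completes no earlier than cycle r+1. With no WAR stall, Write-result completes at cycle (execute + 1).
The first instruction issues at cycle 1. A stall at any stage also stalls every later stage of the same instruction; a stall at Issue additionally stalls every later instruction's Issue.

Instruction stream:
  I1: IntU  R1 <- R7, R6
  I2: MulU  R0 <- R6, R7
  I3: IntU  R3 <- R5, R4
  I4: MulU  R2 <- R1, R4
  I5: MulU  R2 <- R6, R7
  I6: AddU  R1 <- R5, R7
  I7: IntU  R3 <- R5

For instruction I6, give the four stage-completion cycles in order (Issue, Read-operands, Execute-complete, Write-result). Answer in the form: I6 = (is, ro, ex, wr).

I6 = (15, 16, 18, 19)

cycle 1: I1→IntU
cycle 2: I1 RO; I2→MulU
cycle 3: I1 EX; I2 RO
cycle 4: I1 WR R1
cycle 5: I3→IntU
cycle 6: I2 EX; I3 RO
cycle 7: I2 WR R0; I3 EX
cycle 8: I3 WR R3; I4→MulU
cycle 9: I4 RO
cycle 12: I4 EX
cycle 13: I4 WR R2
cycle 14: I5→MulU
cycle 15: I5 RO; I6→AddU
cycle 16: I6 RO; I7→IntU
cycle 17: I7 RO
cycle 18: I5 EX; I6 EX; I7 EX
cycle 19: I5 WR R2; I6 WR R1; I7 WR R3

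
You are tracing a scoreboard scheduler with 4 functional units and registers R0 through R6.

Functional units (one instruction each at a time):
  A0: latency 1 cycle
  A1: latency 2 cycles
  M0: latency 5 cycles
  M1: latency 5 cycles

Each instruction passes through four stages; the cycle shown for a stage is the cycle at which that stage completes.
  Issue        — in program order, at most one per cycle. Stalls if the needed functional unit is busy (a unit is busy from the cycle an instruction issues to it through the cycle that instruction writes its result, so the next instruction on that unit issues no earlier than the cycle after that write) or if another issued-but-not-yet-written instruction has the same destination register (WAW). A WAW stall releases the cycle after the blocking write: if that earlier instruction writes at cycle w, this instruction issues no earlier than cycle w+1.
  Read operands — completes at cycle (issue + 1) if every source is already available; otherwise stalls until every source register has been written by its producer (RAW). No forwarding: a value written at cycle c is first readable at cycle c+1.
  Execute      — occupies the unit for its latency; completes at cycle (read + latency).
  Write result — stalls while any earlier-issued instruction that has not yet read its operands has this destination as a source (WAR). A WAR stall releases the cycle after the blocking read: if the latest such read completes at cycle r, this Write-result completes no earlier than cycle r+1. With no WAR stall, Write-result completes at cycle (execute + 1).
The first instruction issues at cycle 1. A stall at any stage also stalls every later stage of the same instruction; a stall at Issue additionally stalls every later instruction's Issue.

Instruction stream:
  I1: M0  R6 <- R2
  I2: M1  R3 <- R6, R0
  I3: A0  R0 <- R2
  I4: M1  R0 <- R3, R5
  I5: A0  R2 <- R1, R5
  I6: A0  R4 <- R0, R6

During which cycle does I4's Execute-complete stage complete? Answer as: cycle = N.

1) issue 1, read 2, done 7, write 8
2) issue 2, read 9, done 14, write 15  <RAW R6: wait I1 write@8>
3) issue 3, read 4, done 5, write 10  <WAR R0: wait I2 read@9>
4) issue 16, read 17, done 22, write 23  <struct: M1 busy until I2 writes@15>
5) issue 17, read 18, done 19, write 20
6) issue 21, read 24, done 25, write 26  <struct: A0 busy until I5 writes@20 / RAW R0: wait I4 write@23>

cycle = 22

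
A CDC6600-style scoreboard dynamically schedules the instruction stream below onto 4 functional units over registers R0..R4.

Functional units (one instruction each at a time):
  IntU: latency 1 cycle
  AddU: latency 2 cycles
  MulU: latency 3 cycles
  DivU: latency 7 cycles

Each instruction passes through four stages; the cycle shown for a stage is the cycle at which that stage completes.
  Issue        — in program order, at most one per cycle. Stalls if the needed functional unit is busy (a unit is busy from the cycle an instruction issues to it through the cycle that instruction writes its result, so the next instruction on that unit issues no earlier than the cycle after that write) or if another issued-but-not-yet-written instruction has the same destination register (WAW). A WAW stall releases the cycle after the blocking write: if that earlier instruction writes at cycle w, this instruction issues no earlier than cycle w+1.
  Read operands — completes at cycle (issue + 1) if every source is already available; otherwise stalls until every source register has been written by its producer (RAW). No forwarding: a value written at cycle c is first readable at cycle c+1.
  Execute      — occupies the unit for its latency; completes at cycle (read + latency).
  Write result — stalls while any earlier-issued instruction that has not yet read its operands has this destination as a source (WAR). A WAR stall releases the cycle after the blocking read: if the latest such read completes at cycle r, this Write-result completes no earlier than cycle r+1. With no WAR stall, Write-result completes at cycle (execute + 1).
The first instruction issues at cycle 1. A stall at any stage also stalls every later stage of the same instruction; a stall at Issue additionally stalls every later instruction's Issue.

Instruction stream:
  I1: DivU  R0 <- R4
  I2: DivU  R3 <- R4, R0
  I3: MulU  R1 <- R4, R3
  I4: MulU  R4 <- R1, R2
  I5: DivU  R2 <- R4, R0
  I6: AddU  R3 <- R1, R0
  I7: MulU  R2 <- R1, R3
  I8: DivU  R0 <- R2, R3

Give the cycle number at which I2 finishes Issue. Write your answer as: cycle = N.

cycle = 11

cycle 1: I1 dispatched to DivU
cycle 2: I1 operands ready
cycle 9: I1 complete
cycle 10: R0←I1
cycle 11: I2 dispatched to DivU
cycle 12: I2 operands ready; I3 dispatched to MulU
cycle 19: I2 complete
cycle 20: R3←I2
cycle 21: I3 operands ready
cycle 24: I3 complete
cycle 25: R1←I3
cycle 26: I4 dispatched to MulU
cycle 27: I4 operands ready; I5 dispatched to DivU
cycle 28: I6 dispatched to AddU
cycle 29: I6 operands ready
cycle 30: I4 complete
cycle 31: R4←I4; I6 complete
cycle 32: I5 operands ready; R3←I6
cycle 39: I5 complete
cycle 40: R2←I5
cycle 41: I7 dispatched to MulU
cycle 42: I7 operands ready; I8 dispatched to DivU
cycle 45: I7 complete
cycle 46: R2←I7
cycle 47: I8 operands ready
cycle 54: I8 complete
cycle 55: R0←I8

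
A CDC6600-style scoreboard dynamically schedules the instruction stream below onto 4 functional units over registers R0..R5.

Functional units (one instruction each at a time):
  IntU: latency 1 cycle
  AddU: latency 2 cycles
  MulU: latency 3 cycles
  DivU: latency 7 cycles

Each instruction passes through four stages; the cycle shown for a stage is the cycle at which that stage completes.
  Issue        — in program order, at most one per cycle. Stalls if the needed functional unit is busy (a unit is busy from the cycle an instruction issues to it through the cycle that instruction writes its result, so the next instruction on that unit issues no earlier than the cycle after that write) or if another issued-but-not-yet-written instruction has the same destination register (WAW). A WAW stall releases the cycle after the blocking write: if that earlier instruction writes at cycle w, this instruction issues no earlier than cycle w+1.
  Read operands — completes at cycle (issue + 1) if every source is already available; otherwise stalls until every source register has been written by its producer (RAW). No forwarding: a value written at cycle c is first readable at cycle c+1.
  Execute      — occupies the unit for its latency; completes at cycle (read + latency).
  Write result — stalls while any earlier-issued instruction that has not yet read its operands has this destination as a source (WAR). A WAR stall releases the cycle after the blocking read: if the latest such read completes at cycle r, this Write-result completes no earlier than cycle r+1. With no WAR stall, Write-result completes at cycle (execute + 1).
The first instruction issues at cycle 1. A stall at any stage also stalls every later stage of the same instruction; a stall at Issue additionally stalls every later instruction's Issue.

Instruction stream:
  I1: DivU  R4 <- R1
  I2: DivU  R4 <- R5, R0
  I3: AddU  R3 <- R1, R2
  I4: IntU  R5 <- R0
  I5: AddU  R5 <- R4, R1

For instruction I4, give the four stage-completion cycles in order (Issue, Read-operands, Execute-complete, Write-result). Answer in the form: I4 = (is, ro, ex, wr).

I4 = (13, 14, 15, 16)

I1 -> (1, 2, 9, 10)
I2 -> (11, 12, 19, 20)  // struct: DivU busy until I1 writes@10
I3 -> (12, 13, 15, 16)
I4 -> (13, 14, 15, 16)
I5 -> (17, 21, 23, 24)  // WAW R5: wait I4 write@16, RAW R4: wait I2 write@20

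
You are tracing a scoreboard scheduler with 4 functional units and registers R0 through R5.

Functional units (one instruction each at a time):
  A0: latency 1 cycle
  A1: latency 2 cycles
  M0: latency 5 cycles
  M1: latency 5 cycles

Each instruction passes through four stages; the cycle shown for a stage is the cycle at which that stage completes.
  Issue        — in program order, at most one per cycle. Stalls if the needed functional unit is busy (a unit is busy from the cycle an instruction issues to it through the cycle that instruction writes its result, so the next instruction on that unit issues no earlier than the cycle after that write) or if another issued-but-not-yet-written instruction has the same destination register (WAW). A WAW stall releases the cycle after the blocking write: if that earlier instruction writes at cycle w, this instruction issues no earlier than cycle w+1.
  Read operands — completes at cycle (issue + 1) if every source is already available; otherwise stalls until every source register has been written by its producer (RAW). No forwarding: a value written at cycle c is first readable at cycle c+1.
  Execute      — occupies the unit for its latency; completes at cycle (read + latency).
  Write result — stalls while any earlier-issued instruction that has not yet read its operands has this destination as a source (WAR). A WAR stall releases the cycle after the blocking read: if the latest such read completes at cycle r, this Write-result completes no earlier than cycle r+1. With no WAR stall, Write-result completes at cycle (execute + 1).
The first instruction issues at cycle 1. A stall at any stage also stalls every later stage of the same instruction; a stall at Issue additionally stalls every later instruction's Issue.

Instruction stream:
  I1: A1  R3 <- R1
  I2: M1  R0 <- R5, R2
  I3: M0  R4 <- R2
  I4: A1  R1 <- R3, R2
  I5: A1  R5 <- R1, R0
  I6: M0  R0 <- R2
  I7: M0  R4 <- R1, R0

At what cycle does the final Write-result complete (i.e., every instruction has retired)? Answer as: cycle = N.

[1] I1→A1
[2] I1 RO · I2→M1
[3] I2 RO · I3→M0
[4] I1 EX · I3 RO
[5] I1 WR R3
[6] I4→A1
[7] I4 RO
[8] I2 EX
[9] I2 WR R0 · I3 EX · I4 EX
[10] I3 WR R4 · I4 WR R1
[11] I5→A1
[12] I5 RO · I6→M0
[13] I6 RO
[14] I5 EX
[15] I5 WR R5
[18] I6 EX
[19] I6 WR R0
[20] I7→M0
[21] I7 RO
[26] I7 EX
[27] I7 WR R4

cycle = 27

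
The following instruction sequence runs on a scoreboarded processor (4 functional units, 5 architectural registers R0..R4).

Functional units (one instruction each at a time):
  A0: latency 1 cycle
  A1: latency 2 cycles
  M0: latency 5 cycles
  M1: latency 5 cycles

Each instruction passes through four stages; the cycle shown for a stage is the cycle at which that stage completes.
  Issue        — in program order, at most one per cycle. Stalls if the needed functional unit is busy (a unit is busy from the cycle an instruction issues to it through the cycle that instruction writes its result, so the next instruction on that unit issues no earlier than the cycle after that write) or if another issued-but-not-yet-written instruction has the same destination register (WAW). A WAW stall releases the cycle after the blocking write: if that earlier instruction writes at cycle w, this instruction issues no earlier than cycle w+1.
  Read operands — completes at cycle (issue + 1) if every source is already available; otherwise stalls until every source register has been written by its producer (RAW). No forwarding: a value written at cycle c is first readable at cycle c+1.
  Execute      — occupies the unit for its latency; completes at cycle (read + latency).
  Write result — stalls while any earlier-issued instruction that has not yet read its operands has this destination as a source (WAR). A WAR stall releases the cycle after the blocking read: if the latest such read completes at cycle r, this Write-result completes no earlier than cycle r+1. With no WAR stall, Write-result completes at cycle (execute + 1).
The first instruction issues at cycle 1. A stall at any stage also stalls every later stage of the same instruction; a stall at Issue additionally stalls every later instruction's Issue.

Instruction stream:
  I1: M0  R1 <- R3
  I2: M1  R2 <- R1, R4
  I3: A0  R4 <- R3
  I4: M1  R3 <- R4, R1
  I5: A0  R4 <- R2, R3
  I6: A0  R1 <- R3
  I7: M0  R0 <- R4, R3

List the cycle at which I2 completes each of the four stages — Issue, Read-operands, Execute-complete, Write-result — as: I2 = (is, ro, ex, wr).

I2 = (2, 9, 14, 15)

cycle 1: I1→M0
cycle 2: I1 RO · I2→M1
cycle 3: I3→A0
cycle 4: I3 RO
cycle 5: I3 EX
cycle 7: I1 EX
cycle 8: I1 WR R1
cycle 9: I2 RO
cycle 10: I3 WR R4
cycle 14: I2 EX
cycle 15: I2 WR R2
cycle 16: I4→M1
cycle 17: I4 RO · I5→A0
cycle 22: I4 EX
cycle 23: I4 WR R3
cycle 24: I5 RO
cycle 25: I5 EX
cycle 26: I5 WR R4
cycle 27: I6→A0
cycle 28: I6 RO · I7→M0
cycle 29: I6 EX · I7 RO
cycle 30: I6 WR R1
cycle 34: I7 EX
cycle 35: I7 WR R0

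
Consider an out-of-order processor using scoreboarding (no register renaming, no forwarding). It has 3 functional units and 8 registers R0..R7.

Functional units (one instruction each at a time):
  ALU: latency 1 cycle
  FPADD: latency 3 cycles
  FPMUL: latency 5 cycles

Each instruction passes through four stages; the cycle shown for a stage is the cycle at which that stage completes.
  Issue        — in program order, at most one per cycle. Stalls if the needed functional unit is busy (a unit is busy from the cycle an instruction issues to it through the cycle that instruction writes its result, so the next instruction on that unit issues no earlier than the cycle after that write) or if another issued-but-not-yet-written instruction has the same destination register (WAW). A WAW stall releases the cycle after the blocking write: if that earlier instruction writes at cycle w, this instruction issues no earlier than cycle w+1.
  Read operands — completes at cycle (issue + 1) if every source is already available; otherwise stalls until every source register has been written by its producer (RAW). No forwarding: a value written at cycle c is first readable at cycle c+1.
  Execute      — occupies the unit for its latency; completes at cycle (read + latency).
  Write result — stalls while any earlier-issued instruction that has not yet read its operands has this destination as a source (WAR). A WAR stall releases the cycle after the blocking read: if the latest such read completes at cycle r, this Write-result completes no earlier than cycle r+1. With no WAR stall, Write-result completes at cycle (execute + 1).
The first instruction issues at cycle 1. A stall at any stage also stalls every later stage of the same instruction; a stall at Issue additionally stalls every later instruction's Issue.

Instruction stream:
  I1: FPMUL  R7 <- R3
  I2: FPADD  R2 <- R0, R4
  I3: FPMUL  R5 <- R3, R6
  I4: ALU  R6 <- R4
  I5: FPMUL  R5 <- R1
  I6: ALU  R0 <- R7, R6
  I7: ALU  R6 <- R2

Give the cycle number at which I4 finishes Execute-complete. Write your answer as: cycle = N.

cycle = 12

c1: I1→FPMUL
c2: I1 RO | I2→FPADD
c3: I2 RO
c6: I2 EX
c7: I1 EX | I2 WR R2
c8: I1 WR R7
c9: I3→FPMUL
c10: I3 RO | I4→ALU
c11: I4 RO
c12: I4 EX
c13: I4 WR R6
c15: I3 EX
c16: I3 WR R5
c17: I5→FPMUL
c18: I5 RO | I6→ALU
c19: I6 RO
c20: I6 EX
c21: I6 WR R0
c22: I7→ALU
c23: I5 EX | I7 RO
c24: I5 WR R5 | I7 EX
c25: I7 WR R6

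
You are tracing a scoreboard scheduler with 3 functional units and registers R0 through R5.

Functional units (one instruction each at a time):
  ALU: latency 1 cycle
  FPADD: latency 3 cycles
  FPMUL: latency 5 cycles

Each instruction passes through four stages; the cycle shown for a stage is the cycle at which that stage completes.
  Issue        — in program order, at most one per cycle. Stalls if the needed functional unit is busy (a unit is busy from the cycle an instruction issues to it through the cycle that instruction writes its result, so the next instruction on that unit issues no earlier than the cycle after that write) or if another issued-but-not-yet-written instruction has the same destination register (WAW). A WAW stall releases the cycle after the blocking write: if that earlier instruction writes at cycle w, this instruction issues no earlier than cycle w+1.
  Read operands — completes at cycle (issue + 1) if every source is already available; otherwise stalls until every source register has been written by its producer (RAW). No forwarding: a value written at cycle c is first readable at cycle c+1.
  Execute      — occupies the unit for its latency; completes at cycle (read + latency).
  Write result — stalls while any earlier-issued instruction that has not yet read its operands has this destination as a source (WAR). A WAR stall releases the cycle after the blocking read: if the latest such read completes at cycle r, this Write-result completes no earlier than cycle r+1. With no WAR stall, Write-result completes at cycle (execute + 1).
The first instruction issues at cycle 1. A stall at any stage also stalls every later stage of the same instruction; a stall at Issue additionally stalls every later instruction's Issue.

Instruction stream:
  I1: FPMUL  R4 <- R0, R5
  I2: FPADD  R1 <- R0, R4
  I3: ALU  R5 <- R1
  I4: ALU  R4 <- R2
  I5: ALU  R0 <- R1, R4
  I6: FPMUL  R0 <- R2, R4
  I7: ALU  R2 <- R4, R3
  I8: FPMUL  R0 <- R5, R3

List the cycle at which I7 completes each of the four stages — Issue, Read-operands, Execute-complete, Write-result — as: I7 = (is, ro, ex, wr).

I7 = (26, 27, 28, 29)

cycle 1: I1 issues→FPMUL
cycle 2: I1 reads; I2 issues→FPADD
cycle 3: I3 issues→ALU
cycle 7: I1 exec-done
cycle 8: I1 writes R4
cycle 9: I2 reads
cycle 12: I2 exec-done
cycle 13: I2 writes R1
cycle 14: I3 reads
cycle 15: I3 exec-done
cycle 16: I3 writes R5
cycle 17: I4 issues→ALU
cycle 18: I4 reads
cycle 19: I4 exec-done
cycle 20: I4 writes R4
cycle 21: I5 issues→ALU
cycle 22: I5 reads
cycle 23: I5 exec-done
cycle 24: I5 writes R0
cycle 25: I6 issues→FPMUL
cycle 26: I6 reads; I7 issues→ALU
cycle 27: I7 reads
cycle 28: I7 exec-done
cycle 29: I7 writes R2
cycle 31: I6 exec-done
cycle 32: I6 writes R0
cycle 33: I8 issues→FPMUL
cycle 34: I8 reads
cycle 39: I8 exec-done
cycle 40: I8 writes R0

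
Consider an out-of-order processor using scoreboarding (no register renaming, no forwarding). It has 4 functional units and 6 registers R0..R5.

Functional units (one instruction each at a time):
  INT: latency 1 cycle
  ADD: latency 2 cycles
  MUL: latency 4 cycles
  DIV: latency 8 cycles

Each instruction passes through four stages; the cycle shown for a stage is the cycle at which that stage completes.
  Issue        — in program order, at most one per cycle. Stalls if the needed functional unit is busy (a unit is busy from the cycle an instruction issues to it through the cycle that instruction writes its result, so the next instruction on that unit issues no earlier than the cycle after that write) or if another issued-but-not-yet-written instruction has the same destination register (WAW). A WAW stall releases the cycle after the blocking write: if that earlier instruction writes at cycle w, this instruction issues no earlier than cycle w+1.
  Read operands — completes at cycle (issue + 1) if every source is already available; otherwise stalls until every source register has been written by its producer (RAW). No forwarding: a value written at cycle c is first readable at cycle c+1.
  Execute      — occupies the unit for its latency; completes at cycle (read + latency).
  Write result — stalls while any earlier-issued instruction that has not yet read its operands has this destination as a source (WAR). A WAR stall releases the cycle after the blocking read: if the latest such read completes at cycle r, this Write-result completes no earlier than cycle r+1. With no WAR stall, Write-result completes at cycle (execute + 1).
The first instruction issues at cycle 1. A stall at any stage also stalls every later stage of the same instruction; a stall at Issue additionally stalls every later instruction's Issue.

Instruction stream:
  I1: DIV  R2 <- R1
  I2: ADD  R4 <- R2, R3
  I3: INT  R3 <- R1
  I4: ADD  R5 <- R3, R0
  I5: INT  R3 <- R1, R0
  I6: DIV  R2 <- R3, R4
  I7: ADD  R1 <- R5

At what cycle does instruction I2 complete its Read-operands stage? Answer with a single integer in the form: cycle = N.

c1: I1 issues→DIV
c2: I1 reads · I2 issues→ADD
c3: I3 issues→INT
c4: I3 reads
c5: I3 exec-done
c10: I1 exec-done
c11: I1 writes R2
c12: I2 reads
c13: I3 writes R3
c14: I2 exec-done
c15: I2 writes R4
c16: I4 issues→ADD
c17: I4 reads · I5 issues→INT
c18: I5 reads · I6 issues→DIV
c19: I4 exec-done · I5 exec-done
c20: I4 writes R5 · I5 writes R3
c21: I6 reads · I7 issues→ADD
c22: I7 reads
c24: I7 exec-done
c25: I7 writes R1
c29: I6 exec-done
c30: I6 writes R2

cycle = 12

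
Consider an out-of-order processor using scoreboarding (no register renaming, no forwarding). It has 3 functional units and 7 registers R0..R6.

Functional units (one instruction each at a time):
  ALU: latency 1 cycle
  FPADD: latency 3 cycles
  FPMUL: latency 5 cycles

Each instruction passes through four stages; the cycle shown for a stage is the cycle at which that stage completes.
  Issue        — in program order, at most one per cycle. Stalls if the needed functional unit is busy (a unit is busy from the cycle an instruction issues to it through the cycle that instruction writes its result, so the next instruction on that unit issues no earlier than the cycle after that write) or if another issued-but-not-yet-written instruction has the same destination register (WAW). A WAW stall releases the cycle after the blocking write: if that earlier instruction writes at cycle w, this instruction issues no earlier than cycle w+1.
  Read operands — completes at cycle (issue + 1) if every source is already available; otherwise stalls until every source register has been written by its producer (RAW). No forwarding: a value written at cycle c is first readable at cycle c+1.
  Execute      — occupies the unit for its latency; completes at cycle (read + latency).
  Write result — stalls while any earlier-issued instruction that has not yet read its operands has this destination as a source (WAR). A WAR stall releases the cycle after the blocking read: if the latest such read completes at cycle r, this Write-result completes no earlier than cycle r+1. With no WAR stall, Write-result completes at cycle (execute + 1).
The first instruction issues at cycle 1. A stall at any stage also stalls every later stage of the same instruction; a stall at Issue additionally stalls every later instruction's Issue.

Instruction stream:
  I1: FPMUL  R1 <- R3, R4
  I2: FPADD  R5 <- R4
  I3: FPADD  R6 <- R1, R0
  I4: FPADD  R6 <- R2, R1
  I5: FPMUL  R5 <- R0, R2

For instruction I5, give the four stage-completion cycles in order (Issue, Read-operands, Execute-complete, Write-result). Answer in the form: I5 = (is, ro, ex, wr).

I5 = (15, 16, 21, 22)

t=1  I1 dispatched to FPMUL
t=2  I1 operands ready | I2 dispatched to FPADD
t=3  I2 operands ready
t=6  I2 complete
t=7  I1 complete | R5←I2
t=8  R1←I1 | I3 dispatched to FPADD
t=9  I3 operands ready
t=12  I3 complete
t=13  R6←I3
t=14  I4 dispatched to FPADD
t=15  I4 operands ready | I5 dispatched to FPMUL
t=16  I5 operands ready
t=18  I4 complete
t=19  R6←I4
t=21  I5 complete
t=22  R5←I5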